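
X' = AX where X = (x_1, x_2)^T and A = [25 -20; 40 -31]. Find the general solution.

Coefficient matrix A = [[25, -20], [40, -31]].
Characteristic polynomial det(A - λI) = λ^2 + 6λ + 25 = 0.
Eigenvalues λ = -3 ± 4i (complex conjugate pair).
For λ=-3+4i: an eigenvector is (2,3) - i(-1,-1) = (2 + i, 3 + i).
A real fundamental pair from Re and Im of e^((-3+4i)t)v: X_1 = e^(-3t)(cos(4t)·(2,3) + sin(4t)·(-1,-1)), X_2 = e^(-3t)(sin(4t)·(2,3) - cos(4t)·(-1,-1)).
General solution: C_1X_1 + C_2X_2.

x_1(t) = -C_1e^(-3t)sin(4t) + 2C_1e^(-3t)cos(4t) + 2C_2e^(-3t)sin(4t) + C_2e^(-3t)cos(4t), x_2(t) = -C_1e^(-3t)sin(4t) + 3C_1e^(-3t)cos(4t) + 3C_2e^(-3t)sin(4t) + C_2e^(-3t)cos(4t)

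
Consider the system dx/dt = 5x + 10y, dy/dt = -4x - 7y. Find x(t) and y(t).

Coefficient matrix A = [[5, 10], [-4, -7]].
Characteristic polynomial det(A - λI) = λ^2 + 2λ + 5 = 0.
Eigenvalues λ = -1 ± 2i (complex conjugate pair).
For λ=-1+2i: an eigenvector is (1,-1) - i(-2,1) = (1 + 2i, -1 - i).
A real fundamental pair from Re and Im of e^((-1+2i)t)v: X_1 = e^(-t)(cos(2t)·(1,-1) + sin(2t)·(-2,1)), X_2 = e^(-t)(sin(2t)·(1,-1) - cos(2t)·(-2,1)).
General solution: c_1X_1 + c_2X_2.

x(t) = -2c_1e^(-t)sin(2t) + c_1e^(-t)cos(2t) + c_2e^(-t)sin(2t) + 2c_2e^(-t)cos(2t), y(t) = c_1e^(-t)sin(2t) - c_1e^(-t)cos(2t) - c_2e^(-t)sin(2t) - c_2e^(-t)cos(2t)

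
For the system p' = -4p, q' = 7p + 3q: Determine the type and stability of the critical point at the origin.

saddle

A = [[-4,0],[7,3]]; det(A-λI) = λ^2 + λ - 12.
λ = -4, 3: opposite signs.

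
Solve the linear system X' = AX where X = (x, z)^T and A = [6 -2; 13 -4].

x(t) = -K_1e^(t)sin(t) - K_1e^(t)cos(t) - K_2e^(t)sin(t) + K_2e^(t)cos(t), z(t) = -3K_1e^(t)sin(t) - 2K_1e^(t)cos(t) - 2K_2e^(t)sin(t) + 3K_2e^(t)cos(t)

Coefficient matrix A = [[6, -2], [13, -4]].
Characteristic polynomial det(A - λI) = λ^2 - 2λ + 2 = 0.
Eigenvalues λ = 1 ± i (complex conjugate pair).
For λ=1+i: an eigenvector is (-1,-2) - i(-1,-3) = (-1 + i, -2 + 3i).
A real fundamental pair from Re and Im of e^((1+i)t)v: X_1 = e^(t)(cos(t)·(-1,-2) + sin(t)·(-1,-3)), X_2 = e^(t)(sin(t)·(-1,-2) - cos(t)·(-1,-3)).
General solution: K_1X_1 + K_2X_2.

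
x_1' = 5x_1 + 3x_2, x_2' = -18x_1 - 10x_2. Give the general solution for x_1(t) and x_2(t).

x_1(t) = C_1e^(-4t) + C_2e^(-t), x_2(t) = -3C_1e^(-4t) - 2C_2e^(-t)

Coefficient matrix A = [[5, 3], [-18, -10]].
Characteristic polynomial det(A - λI) = λ^2 + 5λ + 4 = 0.
Eigenvalues λ = -4, -1.
For λ=-4: (A-λI) row 1 is [9, 3], so an eigenvector is (1, -3).
For λ=-1: (A-λI) row 1 is [6, 3], so an eigenvector is (1, -2).
General solution: C_1e^(-4t)(1,-3) + C_2e^(-t)(1,-2).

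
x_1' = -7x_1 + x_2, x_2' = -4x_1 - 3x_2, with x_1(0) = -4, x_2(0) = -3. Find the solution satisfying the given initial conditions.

x_1(t) = 5te^(-5t) - 4e^(-5t), x_2(t) = 10te^(-5t) - 3e^(-5t)

Coefficient matrix A = [[-7, 1], [-4, -3]].
Characteristic polynomial det(A - λI) = λ^2 + 10λ + 25 = 0.
Single eigenvalue λ = -5 with algebraic multiplicity 2.
Eigenvector v = (-1,-2); generalized eigenvector w with (A-λI)w=v is (2,3).
General solution: e^(-5t)[K_1·v + K_2·(t·v + w)].
Applying x_1(0)=-4, x_2(0)=-3 gives K_1=-6, K_2=-5.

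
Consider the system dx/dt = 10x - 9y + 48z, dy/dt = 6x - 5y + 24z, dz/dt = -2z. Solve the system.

x(t) = -c_1e^(t) + 3c_2e^(4t) - 4c_3e^(-2t), y(t) = -c_1e^(t) + 2c_2e^(4t), z(t) = c_3e^(-2t)

Coefficient matrix A = [[10, -9, 48], [6, -5, 24], [0, 0, -2]].
det(A - λI) = 0 gives eigenvalues λ = 1, 4, -2.
For λ=1: eigenvector (-1,-1,0).
For λ=4: eigenvector (3,2,0).
For λ=-2: eigenvector (-4,0,1).
General solution: c_1e^(t)(-1,-1,0) + c_2e^(4t)(3,2,0) + c_3e^(-2t)(-4,0,1).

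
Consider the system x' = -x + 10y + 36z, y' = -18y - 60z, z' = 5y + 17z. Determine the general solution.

Coefficient matrix A = [[-1, 10, 36], [0, -18, -60], [0, 5, 17]].
det(A - λI) = 0 gives eigenvalues λ = -1, -3, 2.
For λ=-1: eigenvector (1,0,0).
For λ=-3: eigenvector (2,-4,1).
For λ=2: eigenvector (-2,3,-1).
General solution: c_1e^(-t)(1,0,0) + c_2e^(-3t)(2,-4,1) + c_3e^(2t)(-2,3,-1).

x(t) = c_1e^(-t) + 2c_2e^(-3t) - 2c_3e^(2t), y(t) = -4c_2e^(-3t) + 3c_3e^(2t), z(t) = c_2e^(-3t) - c_3e^(2t)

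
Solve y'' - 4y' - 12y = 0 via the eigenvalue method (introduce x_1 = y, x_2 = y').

Let x_1 = y, x_2 = y'. Then x_1' = x_2 and x_2' = 12x_1 + 4x_2.
A = [[0,1],[12,4]]; det(A-λI) = λ^2 - 4λ - 12.
Eigenvalues λ = -2, 6 with eigenvectors (1,-2), (1,6).

y(t) = C_1e^(-2t) + C_2e^(6t)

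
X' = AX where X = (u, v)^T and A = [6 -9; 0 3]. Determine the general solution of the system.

u(t) = -c_1e^(6t) - 3c_2e^(3t), v(t) = -c_2e^(3t)

Coefficient matrix A = [[6, -9], [0, 3]].
Characteristic polynomial det(A - λI) = λ^2 - 9λ + 18 = 0.
Eigenvalues λ = 6, 3.
For λ=6: (A-λI) row 1 is [0, -9], so an eigenvector is (-1, 0).
For λ=3: (A-λI) row 1 is [3, -9], so an eigenvector is (-3, -1).
General solution: c_1e^(6t)(-1,0) + c_2e^(3t)(-3,-1).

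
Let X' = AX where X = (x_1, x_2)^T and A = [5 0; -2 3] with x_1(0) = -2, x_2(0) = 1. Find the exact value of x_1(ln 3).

A = [[5,0],[-2,3]]; eigenvalues λ = 5, 3.
Eigenvectors: (-1,1) for λ=5, (0,-1) for λ=3.
From the initial condition, c_1 = 2, c_2 = 1.
x_1(ln 3) = (2)(3^5)(-1) + (1)(3^3)(0) = -486.

-486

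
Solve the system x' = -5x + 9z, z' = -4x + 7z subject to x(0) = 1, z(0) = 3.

x(t) = 21te^(t) + e^(t), z(t) = 14te^(t) + 3e^(t)

Coefficient matrix A = [[-5, 9], [-4, 7]].
Characteristic polynomial det(A - λI) = λ^2 - 2λ + 1 = 0.
Single eigenvalue λ = 1 with algebraic multiplicity 2.
Eigenvector v = (-3,-2); generalized eigenvector w with (A-λI)w=v is (2,1).
General solution: e^(t)[c_1·v + c_2·(t·v + w)].
Applying x(0)=1, z(0)=3 gives c_1=-5, c_2=-7.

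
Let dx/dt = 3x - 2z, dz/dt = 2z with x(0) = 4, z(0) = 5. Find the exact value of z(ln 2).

A = [[3,-2],[0,2]]; eigenvalues λ = 2, 3.
Eigenvectors: (2,1) for λ=2, (-1,0) for λ=3.
From the initial condition, c_1 = 5, c_2 = 6.
z(ln 2) = (5)(2^2)(1) + (6)(2^3)(0) = 20.

20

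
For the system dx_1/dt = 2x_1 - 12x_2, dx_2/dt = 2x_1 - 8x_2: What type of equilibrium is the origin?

A = [[2,-12],[2,-8]]; det(A-λI) = λ^2 + 6λ + 8.
λ = -2, -4: both negative.

stable node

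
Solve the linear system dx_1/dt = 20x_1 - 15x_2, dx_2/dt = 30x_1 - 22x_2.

x_1(t) = C_1e^(-t)sin(3t) - 2C_1e^(-t)cos(3t) - 2C_2e^(-t)sin(3t) - C_2e^(-t)cos(3t), x_2(t) = C_1e^(-t)sin(3t) - 3C_1e^(-t)cos(3t) - 3C_2e^(-t)sin(3t) - C_2e^(-t)cos(3t)

Coefficient matrix A = [[20, -15], [30, -22]].
Characteristic polynomial det(A - λI) = λ^2 + 2λ + 10 = 0.
Eigenvalues λ = -1 ± 3i (complex conjugate pair).
For λ=-1+3i: an eigenvector is (-2,-3) - i(1,1) = (-2 - i, -3 - i).
A real fundamental pair from Re and Im of e^((-1+3i)t)v: X_1 = e^(-t)(cos(3t)·(-2,-3) + sin(3t)·(1,1)), X_2 = e^(-t)(sin(3t)·(-2,-3) - cos(3t)·(1,1)).
General solution: C_1X_1 + C_2X_2.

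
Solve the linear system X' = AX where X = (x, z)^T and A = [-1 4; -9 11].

x(t) = 2C_1e^(5t) + 2C_2te^(5t) + C_2e^(5t), z(t) = 3C_1e^(5t) + 3C_2te^(5t) + 2C_2e^(5t)

Coefficient matrix A = [[-1, 4], [-9, 11]].
Characteristic polynomial det(A - λI) = λ^2 - 10λ + 25 = 0.
Single eigenvalue λ = 5 with algebraic multiplicity 2.
Eigenvector v = (2,3); generalized eigenvector w with (A-λI)w=v is (1,2).
General solution: e^(5t)[C_1·v + C_2·(t·v + w)].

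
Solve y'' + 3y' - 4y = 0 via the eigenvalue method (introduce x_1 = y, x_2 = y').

y(t) = K_1e^(-4t) + K_2e^(t)

Let x_1 = y, x_2 = y'. Then x_1' = x_2 and x_2' = 4x_1 - 3x_2.
A = [[0,1],[4,-3]]; det(A-λI) = λ^2 + 3λ - 4.
Eigenvalues λ = -4, 1 with eigenvectors (1,-4), (1,1).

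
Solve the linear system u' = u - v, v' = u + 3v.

u(t) = c_1e^(2t) + c_2te^(2t) + 2c_2e^(2t), v(t) = -c_1e^(2t) - c_2te^(2t) - 3c_2e^(2t)

Coefficient matrix A = [[1, -1], [1, 3]].
Characteristic polynomial det(A - λI) = λ^2 - 4λ + 4 = 0.
Single eigenvalue λ = 2 with algebraic multiplicity 2.
Eigenvector v = (1,-1); generalized eigenvector w with (A-λI)w=v is (2,-3).
General solution: e^(2t)[c_1·v + c_2·(t·v + w)].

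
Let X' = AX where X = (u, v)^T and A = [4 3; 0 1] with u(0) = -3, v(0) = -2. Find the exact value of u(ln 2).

-76

A = [[4,3],[0,1]]; eigenvalues λ = 1, 4.
Eigenvectors: (1,-1) for λ=1, (-1,0) for λ=4.
From the initial condition, c_1 = 2, c_2 = 5.
u(ln 2) = (2)(2^1)(1) + (5)(2^4)(-1) = -76.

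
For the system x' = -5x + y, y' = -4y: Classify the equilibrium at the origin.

stable node

A = [[-5,1],[0,-4]]; det(A-λI) = λ^2 + 9λ + 20.
λ = -4, -5: both negative.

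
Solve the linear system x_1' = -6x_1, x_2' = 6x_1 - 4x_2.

Coefficient matrix A = [[-6, 0], [6, -4]].
Characteristic polynomial det(A - λI) = λ^2 + 10λ + 24 = 0.
Eigenvalues λ = -6, -4.
For λ=-6: (A-λI) row 2 is [6, 2], so an eigenvector is (1, -3).
For λ=-4: (A-λI) row 1 is [-2, 0], so an eigenvector is (0, 1).
General solution: c_1e^(-6t)(1,-3) + c_2e^(-4t)(0,1).

x_1(t) = c_1e^(-6t), x_2(t) = -3c_1e^(-6t) + c_2e^(-4t)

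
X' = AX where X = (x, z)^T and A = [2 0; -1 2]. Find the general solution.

x(t) = -c_2e^(2t), z(t) = c_1e^(2t) + c_2te^(2t) + 2c_2e^(2t)

Coefficient matrix A = [[2, 0], [-1, 2]].
Characteristic polynomial det(A - λI) = λ^2 - 4λ + 4 = 0.
Single eigenvalue λ = 2 with algebraic multiplicity 2.
Eigenvector v = (0,1); generalized eigenvector w with (A-λI)w=v is (-1,2).
General solution: e^(2t)[c_1·v + c_2·(t·v + w)].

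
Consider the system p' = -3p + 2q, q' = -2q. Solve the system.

p(t) = 2K_1e^(-2t) - K_2e^(-3t), q(t) = K_1e^(-2t)

Coefficient matrix A = [[-3, 2], [0, -2]].
Characteristic polynomial det(A - λI) = λ^2 + 5λ + 6 = 0.
Eigenvalues λ = -2, -3.
For λ=-2: (A-λI) row 1 is [-1, 2], so an eigenvector is (2, 1).
For λ=-3: (A-λI) row 1 is [0, 2], so an eigenvector is (-1, 0).
General solution: K_1e^(-2t)(2,1) + K_2e^(-3t)(-1,0).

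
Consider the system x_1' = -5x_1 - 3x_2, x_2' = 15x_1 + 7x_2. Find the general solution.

x_1(t) = K_1e^(t)sin(3t) - K_2e^(t)cos(3t), x_2(t) = -2K_1e^(t)sin(3t) - K_1e^(t)cos(3t) - K_2e^(t)sin(3t) + 2K_2e^(t)cos(3t)

Coefficient matrix A = [[-5, -3], [15, 7]].
Characteristic polynomial det(A - λI) = λ^2 - 2λ + 10 = 0.
Eigenvalues λ = 1 ± 3i (complex conjugate pair).
For λ=1+3i: an eigenvector is (0,-1) - i(1,-2) = (0 - i, -1 + 2i).
A real fundamental pair from Re and Im of e^((1+3i)t)v: X_1 = e^(t)(cos(3t)·(0,-1) + sin(3t)·(1,-2)), X_2 = e^(t)(sin(3t)·(0,-1) - cos(3t)·(1,-2)).
General solution: K_1X_1 + K_2X_2.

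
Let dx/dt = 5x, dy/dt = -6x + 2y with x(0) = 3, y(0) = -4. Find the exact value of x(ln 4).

3072

A = [[5,0],[-6,2]]; eigenvalues λ = 5, 2.
Eigenvectors: (-1,2) for λ=5, (0,1) for λ=2.
From the initial condition, c_1 = -3, c_2 = 2.
x(ln 4) = (-3)(4^5)(-1) + (2)(4^2)(0) = 3072.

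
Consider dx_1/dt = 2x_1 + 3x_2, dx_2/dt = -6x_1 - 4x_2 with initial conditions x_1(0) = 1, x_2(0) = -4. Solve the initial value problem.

x_1(t) = -3e^(-t)sin(3t) + e^(-t)cos(3t), x_2(t) = 2e^(-t)sin(3t) - 4e^(-t)cos(3t)

Coefficient matrix A = [[2, 3], [-6, -4]].
Characteristic polynomial det(A - λI) = λ^2 + 2λ + 10 = 0.
Eigenvalues λ = -1 ± 3i (complex conjugate pair).
For λ=-1+3i: an eigenvector is (0,-1) - i(-1,1) = (0 + i, -1 - i).
A real fundamental pair from Re and Im of e^((-1+3i)t)v: X_1 = e^(-t)(cos(3t)·(0,-1) + sin(3t)·(-1,1)), X_2 = e^(-t)(sin(3t)·(0,-1) - cos(3t)·(-1,1)).
General solution: c_1X_1 + c_2X_2.
Applying x_1(0)=1, x_2(0)=-4 gives c_1=3, c_2=1.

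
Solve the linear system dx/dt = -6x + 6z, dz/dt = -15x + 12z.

x(t) = -C_1e^(3t)sin(3t) + C_1e^(3t)cos(3t) + C_2e^(3t)sin(3t) + C_2e^(3t)cos(3t), z(t) = -2C_1e^(3t)sin(3t) + C_1e^(3t)cos(3t) + C_2e^(3t)sin(3t) + 2C_2e^(3t)cos(3t)

Coefficient matrix A = [[-6, 6], [-15, 12]].
Characteristic polynomial det(A - λI) = λ^2 - 6λ + 18 = 0.
Eigenvalues λ = 3 ± 3i (complex conjugate pair).
For λ=3+3i: an eigenvector is (1,1) - i(-1,-2) = (1 + i, 1 + 2i).
A real fundamental pair from Re and Im of e^((3+3i)t)v: X_1 = e^(3t)(cos(3t)·(1,1) + sin(3t)·(-1,-2)), X_2 = e^(3t)(sin(3t)·(1,1) - cos(3t)·(-1,-2)).
General solution: C_1X_1 + C_2X_2.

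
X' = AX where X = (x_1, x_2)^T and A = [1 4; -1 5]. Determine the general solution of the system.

Coefficient matrix A = [[1, 4], [-1, 5]].
Characteristic polynomial det(A - λI) = λ^2 - 6λ + 9 = 0.
Single eigenvalue λ = 3 with algebraic multiplicity 2.
Eigenvector v = (2,1); generalized eigenvector w with (A-λI)w=v is (1,1).
General solution: e^(3t)[K_1·v + K_2·(t·v + w)].

x_1(t) = 2K_1e^(3t) + 2K_2te^(3t) + K_2e^(3t), x_2(t) = K_1e^(3t) + K_2te^(3t) + K_2e^(3t)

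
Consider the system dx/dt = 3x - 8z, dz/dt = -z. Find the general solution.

Coefficient matrix A = [[3, -8], [0, -1]].
Characteristic polynomial det(A - λI) = λ^2 - 2λ - 3 = 0.
Eigenvalues λ = 3, -1.
For λ=3: (A-λI) row 1 is [0, -8], so an eigenvector is (-1, 0).
For λ=-1: (A-λI) row 1 is [4, -8], so an eigenvector is (2, 1).
General solution: c_1e^(3t)(-1,0) + c_2e^(-t)(2,1).

x(t) = -c_1e^(3t) + 2c_2e^(-t), z(t) = c_2e^(-t)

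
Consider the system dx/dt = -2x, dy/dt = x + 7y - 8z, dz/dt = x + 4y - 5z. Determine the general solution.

Coefficient matrix A = [[-2, 0, 0], [1, 7, -8], [1, 4, -5]].
det(A - λI) = 0 gives eigenvalues λ = -2, -1, 3.
For λ=-2: eigenvector (1,-1,-1).
For λ=-1: eigenvector (0,-1,-1).
For λ=3: eigenvector (0,2,1).
General solution: C_1e^(-2t)(1,-1,-1) + C_2e^(-t)(0,-1,-1) + C_3e^(3t)(0,2,1).

x(t) = C_1e^(-2t), y(t) = -C_1e^(-2t) - C_2e^(-t) + 2C_3e^(3t), z(t) = -C_1e^(-2t) - C_2e^(-t) + C_3e^(3t)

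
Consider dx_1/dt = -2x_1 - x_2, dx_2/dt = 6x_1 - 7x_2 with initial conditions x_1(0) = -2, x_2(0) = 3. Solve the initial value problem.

x_1(t) = -9e^(-4t) + 7e^(-5t), x_2(t) = -18e^(-4t) + 21e^(-5t)

Coefficient matrix A = [[-2, -1], [6, -7]].
Characteristic polynomial det(A - λI) = λ^2 + 9λ + 20 = 0.
Eigenvalues λ = -5, -4.
For λ=-5: (A-λI) row 1 is [3, -1], so an eigenvector is (1, 3).
For λ=-4: (A-λI) row 1 is [2, -1], so an eigenvector is (-1, -2).
General solution: c_1e^(-5t)(1,3) + c_2e^(-4t)(-1,-2).
Applying x_1(0)=-2, x_2(0)=3 gives c_1=7, c_2=9.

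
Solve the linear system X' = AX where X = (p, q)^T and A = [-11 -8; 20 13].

Coefficient matrix A = [[-11, -8], [20, 13]].
Characteristic polynomial det(A - λI) = λ^2 - 2λ + 17 = 0.
Eigenvalues λ = 1 ± 4i (complex conjugate pair).
For λ=1+4i: an eigenvector is (1,-2) - i(1,-1) = (1 - i, -2 + i).
A real fundamental pair from Re and Im of e^((1+4i)t)v: X_1 = e^(t)(cos(4t)·(1,-2) + sin(4t)·(1,-1)), X_2 = e^(t)(sin(4t)·(1,-2) - cos(4t)·(1,-1)).
General solution: c_1X_1 + c_2X_2.

p(t) = c_1e^(t)sin(4t) + c_1e^(t)cos(4t) + c_2e^(t)sin(4t) - c_2e^(t)cos(4t), q(t) = -c_1e^(t)sin(4t) - 2c_1e^(t)cos(4t) - 2c_2e^(t)sin(4t) + c_2e^(t)cos(4t)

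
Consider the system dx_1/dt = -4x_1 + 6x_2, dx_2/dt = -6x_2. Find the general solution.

Coefficient matrix A = [[-4, 6], [0, -6]].
Characteristic polynomial det(A - λI) = λ^2 + 10λ + 24 = 0.
Eigenvalues λ = -4, -6.
For λ=-4: (A-λI) row 1 is [0, 6], so an eigenvector is (-1, 0).
For λ=-6: (A-λI) row 1 is [2, 6], so an eigenvector is (3, -1).
General solution: C_1e^(-4t)(-1,0) + C_2e^(-6t)(3,-1).

x_1(t) = -C_1e^(-4t) + 3C_2e^(-6t), x_2(t) = -C_2e^(-6t)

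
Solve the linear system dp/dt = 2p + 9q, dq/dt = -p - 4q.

p(t) = 3K_1e^(-t) + 3K_2te^(-t) - 2K_2e^(-t), q(t) = -K_1e^(-t) - K_2te^(-t) + K_2e^(-t)

Coefficient matrix A = [[2, 9], [-1, -4]].
Characteristic polynomial det(A - λI) = λ^2 + 2λ + 1 = 0.
Single eigenvalue λ = -1 with algebraic multiplicity 2.
Eigenvector v = (3,-1); generalized eigenvector w with (A-λI)w=v is (-2,1).
General solution: e^(-t)[K_1·v + K_2·(t·v + w)].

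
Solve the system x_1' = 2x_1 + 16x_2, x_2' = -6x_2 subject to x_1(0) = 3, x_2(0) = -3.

Coefficient matrix A = [[2, 16], [0, -6]].
Characteristic polynomial det(A - λI) = λ^2 + 4λ - 12 = 0.
Eigenvalues λ = -6, 2.
For λ=-6: (A-λI) row 1 is [8, 16], so an eigenvector is (-2, 1).
For λ=2: (A-λI) row 1 is [0, 16], so an eigenvector is (1, 0).
General solution: K_1e^(-6t)(-2,1) + K_2e^(2t)(1,0).
Applying x_1(0)=3, x_2(0)=-3 gives K_1=-3, K_2=-3.

x_1(t) = -3e^(2t) + 6e^(-6t), x_2(t) = -3e^(-6t)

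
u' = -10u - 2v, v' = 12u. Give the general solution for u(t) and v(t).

Coefficient matrix A = [[-10, -2], [12, 0]].
Characteristic polynomial det(A - λI) = λ^2 + 10λ + 24 = 0.
Eigenvalues λ = -4, -6.
For λ=-4: (A-λI) row 1 is [-6, -2], so an eigenvector is (-1, 3).
For λ=-6: (A-λI) row 1 is [-4, -2], so an eigenvector is (1, -2).
General solution: K_1e^(-4t)(-1,3) + K_2e^(-6t)(1,-2).

u(t) = -K_1e^(-4t) + K_2e^(-6t), v(t) = 3K_1e^(-4t) - 2K_2e^(-6t)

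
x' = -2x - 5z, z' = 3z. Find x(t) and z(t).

x(t) = -c_1e^(-2t) + c_2e^(3t), z(t) = -c_2e^(3t)

Coefficient matrix A = [[-2, -5], [0, 3]].
Characteristic polynomial det(A - λI) = λ^2 - λ - 6 = 0.
Eigenvalues λ = -2, 3.
For λ=-2: (A-λI) row 1 is [0, -5], so an eigenvector is (-1, 0).
For λ=3: (A-λI) row 1 is [-5, -5], so an eigenvector is (1, -1).
General solution: c_1e^(-2t)(-1,0) + c_2e^(3t)(1,-1).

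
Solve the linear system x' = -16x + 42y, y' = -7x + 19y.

x(t) = -2K_1e^(5t) - 3K_2e^(-2t), y(t) = -K_1e^(5t) - K_2e^(-2t)

Coefficient matrix A = [[-16, 42], [-7, 19]].
Characteristic polynomial det(A - λI) = λ^2 - 3λ - 10 = 0.
Eigenvalues λ = 5, -2.
For λ=5: (A-λI) row 1 is [-21, 42], so an eigenvector is (-2, -1).
For λ=-2: (A-λI) row 1 is [-14, 42], so an eigenvector is (-3, -1).
General solution: K_1e^(5t)(-2,-1) + K_2e^(-2t)(-3,-1).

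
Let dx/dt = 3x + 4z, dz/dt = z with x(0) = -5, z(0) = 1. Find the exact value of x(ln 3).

-87

A = [[3,4],[0,1]]; eigenvalues λ = 1, 3.
Eigenvectors: (-2,1) for λ=1, (1,0) for λ=3.
From the initial condition, c_1 = 1, c_2 = -3.
x(ln 3) = (1)(3^1)(-2) + (-3)(3^3)(1) = -87.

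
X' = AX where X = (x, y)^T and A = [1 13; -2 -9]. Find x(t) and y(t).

Coefficient matrix A = [[1, 13], [-2, -9]].
Characteristic polynomial det(A - λI) = λ^2 + 8λ + 17 = 0.
Eigenvalues λ = -4 ± i (complex conjugate pair).
For λ=-4+i: an eigenvector is (3,-1) - i(2,-1) = (3 - 2i, -1 + i).
A real fundamental pair from Re and Im of e^((-4+i)t)v: X_1 = e^(-4t)(cos(t)·(3,-1) + sin(t)·(2,-1)), X_2 = e^(-4t)(sin(t)·(3,-1) - cos(t)·(2,-1)).
General solution: c_1X_1 + c_2X_2.

x(t) = 2c_1e^(-4t)sin(t) + 3c_1e^(-4t)cos(t) + 3c_2e^(-4t)sin(t) - 2c_2e^(-4t)cos(t), y(t) = -c_1e^(-4t)sin(t) - c_1e^(-4t)cos(t) - c_2e^(-4t)sin(t) + c_2e^(-4t)cos(t)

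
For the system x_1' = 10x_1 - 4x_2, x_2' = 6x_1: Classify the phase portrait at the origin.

A = [[10,-4],[6,0]]; det(A-λI) = λ^2 - 10λ + 24.
λ = 6, 4: both positive.

unstable node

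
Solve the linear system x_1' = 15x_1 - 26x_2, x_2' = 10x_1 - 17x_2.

x_1(t) = -3K_1e^(-t)sin(2t) - 2K_1e^(-t)cos(2t) - 2K_2e^(-t)sin(2t) + 3K_2e^(-t)cos(2t), x_2(t) = -2K_1e^(-t)sin(2t) - K_1e^(-t)cos(2t) - K_2e^(-t)sin(2t) + 2K_2e^(-t)cos(2t)

Coefficient matrix A = [[15, -26], [10, -17]].
Characteristic polynomial det(A - λI) = λ^2 + 2λ + 5 = 0.
Eigenvalues λ = -1 ± 2i (complex conjugate pair).
For λ=-1+2i: an eigenvector is (-2,-1) - i(-3,-2) = (-2 + 3i, -1 + 2i).
A real fundamental pair from Re and Im of e^((-1+2i)t)v: X_1 = e^(-t)(cos(2t)·(-2,-1) + sin(2t)·(-3,-2)), X_2 = e^(-t)(sin(2t)·(-2,-1) - cos(2t)·(-3,-2)).
General solution: K_1X_1 + K_2X_2.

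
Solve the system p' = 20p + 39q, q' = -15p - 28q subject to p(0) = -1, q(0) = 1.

Coefficient matrix A = [[20, 39], [-15, -28]].
Characteristic polynomial det(A - λI) = λ^2 + 8λ + 25 = 0.
Eigenvalues λ = -4 ± 3i (complex conjugate pair).
For λ=-4+3i: an eigenvector is (3,-2) - i(-2,1) = (3 + 2i, -2 - i).
A real fundamental pair from Re and Im of e^((-4+3i)t)v: X_1 = e^(-4t)(cos(3t)·(3,-2) + sin(3t)·(-2,1)), X_2 = e^(-4t)(sin(3t)·(3,-2) - cos(3t)·(-2,1)).
General solution: C_1X_1 + C_2X_2.
Applying p(0)=-1, q(0)=1 gives C_1=-1, C_2=1.

p(t) = 5e^(-4t)sin(3t) - e^(-4t)cos(3t), q(t) = -3e^(-4t)sin(3t) + e^(-4t)cos(3t)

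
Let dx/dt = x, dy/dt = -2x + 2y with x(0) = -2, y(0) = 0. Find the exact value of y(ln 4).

48

A = [[1,0],[-2,2]]; eigenvalues λ = 1, 2.
Eigenvectors: (1,2) for λ=1, (0,1) for λ=2.
From the initial condition, c_1 = -2, c_2 = 4.
y(ln 4) = (-2)(4^1)(2) + (4)(4^2)(1) = 48.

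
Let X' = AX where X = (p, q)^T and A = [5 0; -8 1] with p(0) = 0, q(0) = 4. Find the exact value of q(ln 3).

A = [[5,0],[-8,1]]; eigenvalues λ = 1, 5.
Eigenvectors: (0,1) for λ=1, (1,-2) for λ=5.
From the initial condition, c_1 = 4, c_2 = 0.
q(ln 3) = (4)(3^1)(1) + (0)(3^5)(-2) = 12.

12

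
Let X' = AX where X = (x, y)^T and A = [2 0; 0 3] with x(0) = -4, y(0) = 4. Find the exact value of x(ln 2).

-16

A = [[2,0],[0,3]]; eigenvalues λ = 3, 2.
Eigenvectors: (0,1) for λ=3, (-1,0) for λ=2.
From the initial condition, c_1 = 4, c_2 = 4.
x(ln 2) = (4)(2^3)(0) + (4)(2^2)(-1) = -16.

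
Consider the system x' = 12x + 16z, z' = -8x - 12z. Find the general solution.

Coefficient matrix A = [[12, 16], [-8, -12]].
Characteristic polynomial det(A - λI) = λ^2 - 16 = 0.
Eigenvalues λ = -4, 4.
For λ=-4: (A-λI) row 1 is [16, 16], so an eigenvector is (1, -1).
For λ=4: (A-λI) row 1 is [8, 16], so an eigenvector is (2, -1).
General solution: C_1e^(-4t)(1,-1) + C_2e^(4t)(2,-1).

x(t) = C_1e^(-4t) + 2C_2e^(4t), z(t) = -C_1e^(-4t) - C_2e^(4t)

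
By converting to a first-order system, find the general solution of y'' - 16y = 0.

y(t) = C_1e^(-4t) + C_2e^(4t)

Let x_1 = y, x_2 = y'. Then x_1' = x_2 and x_2' = 16x_1.
A = [[0,1],[16,0]]; det(A-λI) = λ^2 - 16.
Eigenvalues λ = -4, 4 with eigenvectors (1,-4), (1,4).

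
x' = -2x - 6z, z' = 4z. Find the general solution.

x(t) = -c_1e^(-2t) - c_2e^(4t), z(t) = c_2e^(4t)

Coefficient matrix A = [[-2, -6], [0, 4]].
Characteristic polynomial det(A - λI) = λ^2 - 2λ - 8 = 0.
Eigenvalues λ = -2, 4.
For λ=-2: (A-λI) row 1 is [0, -6], so an eigenvector is (-1, 0).
For λ=4: (A-λI) row 1 is [-6, -6], so an eigenvector is (-1, 1).
General solution: c_1e^(-2t)(-1,0) + c_2e^(4t)(-1,1).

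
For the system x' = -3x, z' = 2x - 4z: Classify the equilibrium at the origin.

A = [[-3,0],[2,-4]]; det(A-λI) = λ^2 + 7λ + 12.
λ = -3, -4: both negative.

stable node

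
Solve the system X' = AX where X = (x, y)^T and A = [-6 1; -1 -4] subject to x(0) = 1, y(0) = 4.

Coefficient matrix A = [[-6, 1], [-1, -4]].
Characteristic polynomial det(A - λI) = λ^2 + 10λ + 25 = 0.
Single eigenvalue λ = -5 with algebraic multiplicity 2.
Eigenvector v = (-1,-1); generalized eigenvector w with (A-λI)w=v is (3,2).
General solution: e^(-5t)[K_1·v + K_2·(t·v + w)].
Applying x(0)=1, y(0)=4 gives K_1=-10, K_2=-3.

x(t) = 3te^(-5t) + e^(-5t), y(t) = 3te^(-5t) + 4e^(-5t)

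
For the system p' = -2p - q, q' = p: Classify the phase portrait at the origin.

A = [[-2,-1],[1,0]]; det(A-λI) = λ^2 + 2λ + 1.
repeated λ = -1 with a single eigenvector.

stable improper node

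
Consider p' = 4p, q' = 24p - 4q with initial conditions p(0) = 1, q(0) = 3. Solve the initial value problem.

Coefficient matrix A = [[4, 0], [24, -4]].
Characteristic polynomial det(A - λI) = λ^2 - 16 = 0.
Eigenvalues λ = -4, 4.
For λ=-4: (A-λI) row 1 is [8, 0], so an eigenvector is (0, -1).
For λ=4: (A-λI) row 2 is [24, -8], so an eigenvector is (-1, -3).
General solution: C_1e^(-4t)(0,-1) + C_2e^(4t)(-1,-3).
Applying p(0)=1, q(0)=3 gives C_1=0, C_2=-1.

p(t) = e^(4t), q(t) = 3e^(4t)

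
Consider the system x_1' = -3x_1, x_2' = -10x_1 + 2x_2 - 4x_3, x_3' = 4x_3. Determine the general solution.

Coefficient matrix A = [[-3, 0, 0], [-10, 2, -4], [0, 0, 4]].
det(A - λI) = 0 gives eigenvalues λ = 2, -3, 4.
For λ=2: eigenvector (0,1,0).
For λ=-3: eigenvector (1,2,0).
For λ=4: eigenvector (0,-2,1).
General solution: c_1e^(2t)(0,1,0) + c_2e^(-3t)(1,2,0) + c_3e^(4t)(0,-2,1).

x_1(t) = c_2e^(-3t), x_2(t) = c_1e^(2t) + 2c_2e^(-3t) - 2c_3e^(4t), x_3(t) = c_3e^(4t)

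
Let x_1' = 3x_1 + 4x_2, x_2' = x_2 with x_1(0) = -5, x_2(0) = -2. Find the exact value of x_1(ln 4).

A = [[3,4],[0,1]]; eigenvalues λ = 1, 3.
Eigenvectors: (-2,1) for λ=1, (1,0) for λ=3.
From the initial condition, c_1 = -2, c_2 = -9.
x_1(ln 4) = (-2)(4^1)(-2) + (-9)(4^3)(1) = -560.

-560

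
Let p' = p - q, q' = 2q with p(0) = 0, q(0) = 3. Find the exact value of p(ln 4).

-36

A = [[1,-1],[0,2]]; eigenvalues λ = 1, 2.
Eigenvectors: (-1,0) for λ=1, (1,-1) for λ=2.
From the initial condition, c_1 = -3, c_2 = -3.
p(ln 4) = (-3)(4^1)(-1) + (-3)(4^2)(1) = -36.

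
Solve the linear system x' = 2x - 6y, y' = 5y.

Coefficient matrix A = [[2, -6], [0, 5]].
Characteristic polynomial det(A - λI) = λ^2 - 7λ + 10 = 0.
Eigenvalues λ = 5, 2.
For λ=5: (A-λI) row 1 is [-3, -6], so an eigenvector is (2, -1).
For λ=2: (A-λI) row 1 is [0, -6], so an eigenvector is (1, 0).
General solution: C_1e^(5t)(2,-1) + C_2e^(2t)(1,0).

x(t) = 2C_1e^(5t) + C_2e^(2t), y(t) = -C_1e^(5t)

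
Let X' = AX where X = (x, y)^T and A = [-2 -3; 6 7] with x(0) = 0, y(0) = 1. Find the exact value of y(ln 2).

A = [[-2,-3],[6,7]]; eigenvalues λ = 1, 4.
Eigenvectors: (1,-1) for λ=1, (-1,2) for λ=4.
From the initial condition, c_1 = 1, c_2 = 1.
y(ln 2) = (1)(2^1)(-1) + (1)(2^4)(2) = 30.

30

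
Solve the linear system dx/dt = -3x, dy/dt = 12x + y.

x(t) = K_1e^(-3t), y(t) = -3K_1e^(-3t) - K_2e^(t)

Coefficient matrix A = [[-3, 0], [12, 1]].
Characteristic polynomial det(A - λI) = λ^2 + 2λ - 3 = 0.
Eigenvalues λ = -3, 1.
For λ=-3: (A-λI) row 2 is [12, 4], so an eigenvector is (1, -3).
For λ=1: (A-λI) row 1 is [-4, 0], so an eigenvector is (0, -1).
General solution: K_1e^(-3t)(1,-3) + K_2e^(t)(0,-1).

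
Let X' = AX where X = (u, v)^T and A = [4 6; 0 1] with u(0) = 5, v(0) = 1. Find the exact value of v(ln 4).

A = [[4,6],[0,1]]; eigenvalues λ = 1, 4.
Eigenvectors: (2,-1) for λ=1, (1,0) for λ=4.
From the initial condition, c_1 = -1, c_2 = 7.
v(ln 4) = (-1)(4^1)(-1) + (7)(4^4)(0) = 4.

4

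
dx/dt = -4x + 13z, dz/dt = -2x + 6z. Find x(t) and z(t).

x(t) = 3K_1e^(t)sin(t) + 2K_1e^(t)cos(t) + 2K_2e^(t)sin(t) - 3K_2e^(t)cos(t), z(t) = K_1e^(t)sin(t) + K_1e^(t)cos(t) + K_2e^(t)sin(t) - K_2e^(t)cos(t)

Coefficient matrix A = [[-4, 13], [-2, 6]].
Characteristic polynomial det(A - λI) = λ^2 - 2λ + 2 = 0.
Eigenvalues λ = 1 ± i (complex conjugate pair).
For λ=1+i: an eigenvector is (2,1) - i(3,1) = (2 - 3i, 1 - i).
A real fundamental pair from Re and Im of e^((1+i)t)v: X_1 = e^(t)(cos(t)·(2,1) + sin(t)·(3,1)), X_2 = e^(t)(sin(t)·(2,1) - cos(t)·(3,1)).
General solution: K_1X_1 + K_2X_2.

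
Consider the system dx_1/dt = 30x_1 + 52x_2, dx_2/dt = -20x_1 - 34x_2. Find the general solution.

x_1(t) = -3C_1e^(-2t)sin(4t) - 2C_1e^(-2t)cos(4t) - 2C_2e^(-2t)sin(4t) + 3C_2e^(-2t)cos(4t), x_2(t) = 2C_1e^(-2t)sin(4t) + C_1e^(-2t)cos(4t) + C_2e^(-2t)sin(4t) - 2C_2e^(-2t)cos(4t)

Coefficient matrix A = [[30, 52], [-20, -34]].
Characteristic polynomial det(A - λI) = λ^2 + 4λ + 20 = 0.
Eigenvalues λ = -2 ± 4i (complex conjugate pair).
For λ=-2+4i: an eigenvector is (-2,1) - i(-3,2) = (-2 + 3i, 1 - 2i).
A real fundamental pair from Re and Im of e^((-2+4i)t)v: X_1 = e^(-2t)(cos(4t)·(-2,1) + sin(4t)·(-3,2)), X_2 = e^(-2t)(sin(4t)·(-2,1) - cos(4t)·(-3,2)).
General solution: C_1X_1 + C_2X_2.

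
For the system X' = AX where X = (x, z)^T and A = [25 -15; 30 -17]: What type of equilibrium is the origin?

unstable spiral

A = [[25,-15],[30,-17]]; det(A-λI) = λ^2 - 8λ + 25.
λ = 4 ± 3i: positive real part.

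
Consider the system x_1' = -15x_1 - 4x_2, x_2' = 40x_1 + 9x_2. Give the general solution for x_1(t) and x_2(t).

Coefficient matrix A = [[-15, -4], [40, 9]].
Characteristic polynomial det(A - λI) = λ^2 + 6λ + 25 = 0.
Eigenvalues λ = -3 ± 4i (complex conjugate pair).
For λ=-3+4i: an eigenvector is (1,-3) - i(0,1) = (1, -3 - i).
A real fundamental pair from Re and Im of e^((-3+4i)t)v: X_1 = e^(-3t)(cos(4t)·(1,-3) + sin(4t)·(0,1)), X_2 = e^(-3t)(sin(4t)·(1,-3) - cos(4t)·(0,1)).
General solution: K_1X_1 + K_2X_2.

x_1(t) = K_1e^(-3t)cos(4t) + K_2e^(-3t)sin(4t), x_2(t) = K_1e^(-3t)sin(4t) - 3K_1e^(-3t)cos(4t) - 3K_2e^(-3t)sin(4t) - K_2e^(-3t)cos(4t)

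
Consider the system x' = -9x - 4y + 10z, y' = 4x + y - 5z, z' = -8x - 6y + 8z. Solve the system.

x(t) = 3K_1e^(-t) - 2K_2e^(-2t) + 2K_3e^(3t), y(t) = -K_1e^(-t) + K_2e^(-2t) - K_3e^(3t), z(t) = 2K_1e^(-t) - K_2e^(-2t) + 2K_3e^(3t)

Coefficient matrix A = [[-9, -4, 10], [4, 1, -5], [-8, -6, 8]].
det(A - λI) = 0 gives eigenvalues λ = -1, -2, 3.
For λ=-1: eigenvector (3,-1,2).
For λ=-2: eigenvector (-2,1,-1).
For λ=3: eigenvector (2,-1,2).
General solution: K_1e^(-t)(3,-1,2) + K_2e^(-2t)(-2,1,-1) + K_3e^(3t)(2,-1,2).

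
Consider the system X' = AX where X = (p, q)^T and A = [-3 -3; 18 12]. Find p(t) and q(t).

p(t) = -C_1e^(6t) + C_2e^(3t), q(t) = 3C_1e^(6t) - 2C_2e^(3t)

Coefficient matrix A = [[-3, -3], [18, 12]].
Characteristic polynomial det(A - λI) = λ^2 - 9λ + 18 = 0.
Eigenvalues λ = 6, 3.
For λ=6: (A-λI) row 1 is [-9, -3], so an eigenvector is (-1, 3).
For λ=3: (A-λI) row 1 is [-6, -3], so an eigenvector is (1, -2).
General solution: C_1e^(6t)(-1,3) + C_2e^(3t)(1,-2).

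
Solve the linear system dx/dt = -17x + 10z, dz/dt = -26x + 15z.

x(t) = C_1e^(-t)sin(2t) - 2C_1e^(-t)cos(2t) - 2C_2e^(-t)sin(2t) - C_2e^(-t)cos(2t), z(t) = 2C_1e^(-t)sin(2t) - 3C_1e^(-t)cos(2t) - 3C_2e^(-t)sin(2t) - 2C_2e^(-t)cos(2t)

Coefficient matrix A = [[-17, 10], [-26, 15]].
Characteristic polynomial det(A - λI) = λ^2 + 2λ + 5 = 0.
Eigenvalues λ = -1 ± 2i (complex conjugate pair).
For λ=-1+2i: an eigenvector is (-2,-3) - i(1,2) = (-2 - i, -3 - 2i).
A real fundamental pair from Re and Im of e^((-1+2i)t)v: X_1 = e^(-t)(cos(2t)·(-2,-3) + sin(2t)·(1,2)), X_2 = e^(-t)(sin(2t)·(-2,-3) - cos(2t)·(1,2)).
General solution: C_1X_1 + C_2X_2.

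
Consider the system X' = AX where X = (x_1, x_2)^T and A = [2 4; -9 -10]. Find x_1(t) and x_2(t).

x_1(t) = 2K_1e^(-4t) + 2K_2te^(-4t) + K_2e^(-4t), x_2(t) = -3K_1e^(-4t) - 3K_2te^(-4t) - K_2e^(-4t)

Coefficient matrix A = [[2, 4], [-9, -10]].
Characteristic polynomial det(A - λI) = λ^2 + 8λ + 16 = 0.
Single eigenvalue λ = -4 with algebraic multiplicity 2.
Eigenvector v = (2,-3); generalized eigenvector w with (A-λI)w=v is (1,-1).
General solution: e^(-4t)[K_1·v + K_2·(t·v + w)].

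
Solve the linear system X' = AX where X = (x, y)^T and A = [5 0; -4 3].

Coefficient matrix A = [[5, 0], [-4, 3]].
Characteristic polynomial det(A - λI) = λ^2 - 8λ + 15 = 0.
Eigenvalues λ = 3, 5.
For λ=3: (A-λI) row 1 is [2, 0], so an eigenvector is (0, 1).
For λ=5: (A-λI) row 2 is [-4, -2], so an eigenvector is (1, -2).
General solution: K_1e^(3t)(0,1) + K_2e^(5t)(1,-2).

x(t) = K_2e^(5t), y(t) = K_1e^(3t) - 2K_2e^(5t)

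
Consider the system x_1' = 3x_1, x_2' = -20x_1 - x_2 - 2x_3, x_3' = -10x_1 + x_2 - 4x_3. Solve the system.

x_1(t) = K_2e^(3t), x_2(t) = -K_1e^(-3t) - 4K_2e^(3t) + 2K_3e^(-2t), x_3(t) = -K_1e^(-3t) - 2K_2e^(3t) + K_3e^(-2t)

Coefficient matrix A = [[3, 0, 0], [-20, -1, -2], [-10, 1, -4]].
det(A - λI) = 0 gives eigenvalues λ = -3, 3, -2.
For λ=-3: eigenvector (0,-1,-1).
For λ=3: eigenvector (1,-4,-2).
For λ=-2: eigenvector (0,2,1).
General solution: K_1e^(-3t)(0,-1,-1) + K_2e^(3t)(1,-4,-2) + K_3e^(-2t)(0,2,1).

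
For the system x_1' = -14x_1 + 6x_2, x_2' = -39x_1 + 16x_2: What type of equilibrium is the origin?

unstable spiral

A = [[-14,6],[-39,16]]; det(A-λI) = λ^2 - 2λ + 10.
λ = 1 ± 3i: positive real part.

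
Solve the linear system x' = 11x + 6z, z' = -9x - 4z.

Coefficient matrix A = [[11, 6], [-9, -4]].
Characteristic polynomial det(A - λI) = λ^2 - 7λ + 10 = 0.
Eigenvalues λ = 5, 2.
For λ=5: (A-λI) row 1 is [6, 6], so an eigenvector is (-1, 1).
For λ=2: (A-λI) row 1 is [9, 6], so an eigenvector is (2, -3).
General solution: c_1e^(5t)(-1,1) + c_2e^(2t)(2,-3).

x(t) = -c_1e^(5t) + 2c_2e^(2t), z(t) = c_1e^(5t) - 3c_2e^(2t)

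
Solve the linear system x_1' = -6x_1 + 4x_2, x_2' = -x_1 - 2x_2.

Coefficient matrix A = [[-6, 4], [-1, -2]].
Characteristic polynomial det(A - λI) = λ^2 + 8λ + 16 = 0.
Single eigenvalue λ = -4 with algebraic multiplicity 2.
Eigenvector v = (2,1); generalized eigenvector w with (A-λI)w=v is (-3,-1).
General solution: e^(-4t)[C_1·v + C_2·(t·v + w)].

x_1(t) = 2C_1e^(-4t) + 2C_2te^(-4t) - 3C_2e^(-4t), x_2(t) = C_1e^(-4t) + C_2te^(-4t) - C_2e^(-4t)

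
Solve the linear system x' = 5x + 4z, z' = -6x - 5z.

Coefficient matrix A = [[5, 4], [-6, -5]].
Characteristic polynomial det(A - λI) = λ^2 - 1 = 0.
Eigenvalues λ = 1, -1.
For λ=1: (A-λI) row 1 is [4, 4], so an eigenvector is (1, -1).
For λ=-1: (A-λI) row 1 is [6, 4], so an eigenvector is (-2, 3).
General solution: K_1e^(t)(1,-1) + K_2e^(-t)(-2,3).

x(t) = K_1e^(t) - 2K_2e^(-t), z(t) = -K_1e^(t) + 3K_2e^(-t)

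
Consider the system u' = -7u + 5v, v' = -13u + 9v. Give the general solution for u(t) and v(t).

u(t) = 2K_1e^(t)sin(t) + K_1e^(t)cos(t) + K_2e^(t)sin(t) - 2K_2e^(t)cos(t), v(t) = 3K_1e^(t)sin(t) + 2K_1e^(t)cos(t) + 2K_2e^(t)sin(t) - 3K_2e^(t)cos(t)

Coefficient matrix A = [[-7, 5], [-13, 9]].
Characteristic polynomial det(A - λI) = λ^2 - 2λ + 2 = 0.
Eigenvalues λ = 1 ± i (complex conjugate pair).
For λ=1+i: an eigenvector is (1,2) - i(2,3) = (1 - 2i, 2 - 3i).
A real fundamental pair from Re and Im of e^((1+i)t)v: X_1 = e^(t)(cos(t)·(1,2) + sin(t)·(2,3)), X_2 = e^(t)(sin(t)·(1,2) - cos(t)·(2,3)).
General solution: K_1X_1 + K_2X_2.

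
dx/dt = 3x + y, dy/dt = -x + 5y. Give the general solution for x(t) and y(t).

x(t) = K_1e^(4t) + K_2te^(4t) - 2K_2e^(4t), y(t) = K_1e^(4t) + K_2te^(4t) - K_2e^(4t)

Coefficient matrix A = [[3, 1], [-1, 5]].
Characteristic polynomial det(A - λI) = λ^2 - 8λ + 16 = 0.
Single eigenvalue λ = 4 with algebraic multiplicity 2.
Eigenvector v = (1,1); generalized eigenvector w with (A-λI)w=v is (-2,-1).
General solution: e^(4t)[K_1·v + K_2·(t·v + w)].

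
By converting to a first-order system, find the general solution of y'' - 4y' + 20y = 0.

y(t) = c_1e^(2t)cos(4t) + c_2e^(2t)sin(4t)

Let x_1 = y, x_2 = y'. Then x_1' = x_2 and x_2' = -20x_1 + 4x_2.
A = [[0,1],[-20,4]]; det(A-λI) = λ^2 - 4λ + 20.
Eigenvalues λ = 2 ± 4i.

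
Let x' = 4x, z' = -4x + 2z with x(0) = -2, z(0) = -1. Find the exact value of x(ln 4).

A = [[4,0],[-4,2]]; eigenvalues λ = 4, 2.
Eigenvectors: (1,-2) for λ=4, (0,1) for λ=2.
From the initial condition, c_1 = -2, c_2 = -5.
x(ln 4) = (-2)(4^4)(1) + (-5)(4^2)(0) = -512.

-512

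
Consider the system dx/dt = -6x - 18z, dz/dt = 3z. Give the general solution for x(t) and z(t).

Coefficient matrix A = [[-6, -18], [0, 3]].
Characteristic polynomial det(A - λI) = λ^2 + 3λ - 18 = 0.
Eigenvalues λ = -6, 3.
For λ=-6: (A-λI) row 1 is [0, -18], so an eigenvector is (-1, 0).
For λ=3: (A-λI) row 1 is [-9, -18], so an eigenvector is (2, -1).
General solution: C_1e^(-6t)(-1,0) + C_2e^(3t)(2,-1).

x(t) = -C_1e^(-6t) + 2C_2e^(3t), z(t) = -C_2e^(3t)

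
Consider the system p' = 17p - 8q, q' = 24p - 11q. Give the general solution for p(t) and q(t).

Coefficient matrix A = [[17, -8], [24, -11]].
Characteristic polynomial det(A - λI) = λ^2 - 6λ + 5 = 0.
Eigenvalues λ = 1, 5.
For λ=1: (A-λI) row 1 is [16, -8], so an eigenvector is (-1, -2).
For λ=5: (A-λI) row 1 is [12, -8], so an eigenvector is (-2, -3).
General solution: c_1e^(t)(-1,-2) + c_2e^(5t)(-2,-3).

p(t) = -c_1e^(t) - 2c_2e^(5t), q(t) = -2c_1e^(t) - 3c_2e^(5t)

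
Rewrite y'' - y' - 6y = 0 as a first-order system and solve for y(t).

y(t) = C_1e^(3t) + C_2e^(-2t)

Let x_1 = y, x_2 = y'. Then x_1' = x_2 and x_2' = 6x_1 + x_2.
A = [[0,1],[6,1]]; det(A-λI) = λ^2 - λ - 6.
Eigenvalues λ = 3, -2 with eigenvectors (1,3), (1,-2).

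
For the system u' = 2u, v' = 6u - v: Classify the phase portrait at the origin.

saddle

A = [[2,0],[6,-1]]; det(A-λI) = λ^2 - λ - 2.
λ = 2, -1: opposite signs.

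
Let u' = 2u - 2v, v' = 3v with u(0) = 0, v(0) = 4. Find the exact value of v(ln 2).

32

A = [[2,-2],[0,3]]; eigenvalues λ = 2, 3.
Eigenvectors: (1,0) for λ=2, (2,-1) for λ=3.
From the initial condition, c_1 = 8, c_2 = -4.
v(ln 2) = (8)(2^2)(0) + (-4)(2^3)(-1) = 32.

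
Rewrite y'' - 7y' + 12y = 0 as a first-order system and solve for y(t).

Let x_1 = y, x_2 = y'. Then x_1' = x_2 and x_2' = -12x_1 + 7x_2.
A = [[0,1],[-12,7]]; det(A-λI) = λ^2 - 7λ + 12.
Eigenvalues λ = 3, 4 with eigenvectors (1,3), (1,4).

y(t) = K_1e^(3t) + K_2e^(4t)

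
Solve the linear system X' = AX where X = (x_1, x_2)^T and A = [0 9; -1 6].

Coefficient matrix A = [[0, 9], [-1, 6]].
Characteristic polynomial det(A - λI) = λ^2 - 6λ + 9 = 0.
Single eigenvalue λ = 3 with algebraic multiplicity 2.
Eigenvector v = (-3,-1); generalized eigenvector w with (A-λI)w=v is (1,0).
General solution: e^(3t)[K_1·v + K_2·(t·v + w)].

x_1(t) = -3K_1e^(3t) - 3K_2te^(3t) + K_2e^(3t), x_2(t) = -K_1e^(3t) - K_2te^(3t)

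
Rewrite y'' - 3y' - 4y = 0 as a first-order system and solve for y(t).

y(t) = C_1e^(4t) + C_2e^(-t)

Let x_1 = y, x_2 = y'. Then x_1' = x_2 and x_2' = 4x_1 + 3x_2.
A = [[0,1],[4,3]]; det(A-λI) = λ^2 - 3λ - 4.
Eigenvalues λ = 4, -1 with eigenvectors (1,4), (1,-1).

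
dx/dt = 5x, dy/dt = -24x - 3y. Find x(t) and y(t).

x(t) = -c_1e^(5t), y(t) = 3c_1e^(5t) - c_2e^(-3t)

Coefficient matrix A = [[5, 0], [-24, -3]].
Characteristic polynomial det(A - λI) = λ^2 - 2λ - 15 = 0.
Eigenvalues λ = 5, -3.
For λ=5: (A-λI) row 2 is [-24, -8], so an eigenvector is (-1, 3).
For λ=-3: (A-λI) row 1 is [8, 0], so an eigenvector is (0, -1).
General solution: c_1e^(5t)(-1,3) + c_2e^(-3t)(0,-1).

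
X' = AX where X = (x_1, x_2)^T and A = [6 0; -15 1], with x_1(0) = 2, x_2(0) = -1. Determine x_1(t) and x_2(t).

Coefficient matrix A = [[6, 0], [-15, 1]].
Characteristic polynomial det(A - λI) = λ^2 - 7λ + 6 = 0.
Eigenvalues λ = 6, 1.
For λ=6: (A-λI) row 2 is [-15, -5], so an eigenvector is (-1, 3).
For λ=1: (A-λI) row 1 is [5, 0], so an eigenvector is (0, 1).
General solution: C_1e^(6t)(-1,3) + C_2e^(t)(0,1).
Applying x_1(0)=2, x_2(0)=-1 gives C_1=-2, C_2=5.

x_1(t) = 2e^(6t), x_2(t) = -6e^(6t) + 5e^(t)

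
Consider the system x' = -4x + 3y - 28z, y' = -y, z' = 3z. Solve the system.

Coefficient matrix A = [[-4, 3, -28], [0, -1, 0], [0, 0, 3]].
det(A - λI) = 0 gives eigenvalues λ = -1, -4, 3.
For λ=-1: eigenvector (1,1,0).
For λ=-4: eigenvector (1,0,0).
For λ=3: eigenvector (-4,0,1).
General solution: K_1e^(-t)(1,1,0) + K_2e^(-4t)(1,0,0) + K_3e^(3t)(-4,0,1).

x(t) = K_1e^(-t) + K_2e^(-4t) - 4K_3e^(3t), y(t) = K_1e^(-t), z(t) = K_3e^(3t)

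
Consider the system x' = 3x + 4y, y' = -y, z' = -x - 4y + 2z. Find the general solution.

Coefficient matrix A = [[3, 4, 0], [0, -1, 0], [-1, -4, 2]].
det(A - λI) = 0 gives eigenvalues λ = -1, 2, 3.
For λ=-1: eigenvector (1,-1,-1).
For λ=2: eigenvector (0,0,1).
For λ=3: eigenvector (1,0,-1).
General solution: K_1e^(-t)(1,-1,-1) + K_2e^(2t)(0,0,1) + K_3e^(3t)(1,0,-1).

x(t) = K_1e^(-t) + K_3e^(3t), y(t) = -K_1e^(-t), z(t) = -K_1e^(-t) + K_2e^(2t) - K_3e^(3t)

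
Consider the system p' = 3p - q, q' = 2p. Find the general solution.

Coefficient matrix A = [[3, -1], [2, 0]].
Characteristic polynomial det(A - λI) = λ^2 - 3λ + 2 = 0.
Eigenvalues λ = 2, 1.
For λ=2: (A-λI) row 1 is [1, -1], so an eigenvector is (1, 1).
For λ=1: (A-λI) row 1 is [2, -1], so an eigenvector is (-1, -2).
General solution: K_1e^(2t)(1,1) + K_2e^(t)(-1,-2).

p(t) = K_1e^(2t) - K_2e^(t), q(t) = K_1e^(2t) - 2K_2e^(t)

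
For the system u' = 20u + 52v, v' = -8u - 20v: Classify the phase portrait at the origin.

center

A = [[20,52],[-8,-20]]; det(A-λI) = λ^2 + 16.
λ = 0 ± 4i: zero real part.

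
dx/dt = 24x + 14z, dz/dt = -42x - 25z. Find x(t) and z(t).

Coefficient matrix A = [[24, 14], [-42, -25]].
Characteristic polynomial det(A - λI) = λ^2 + λ - 12 = 0.
Eigenvalues λ = 3, -4.
For λ=3: (A-λI) row 1 is [21, 14], so an eigenvector is (-2, 3).
For λ=-4: (A-λI) row 1 is [28, 14], so an eigenvector is (-1, 2).
General solution: C_1e^(3t)(-2,3) + C_2e^(-4t)(-1,2).

x(t) = -2C_1e^(3t) - C_2e^(-4t), z(t) = 3C_1e^(3t) + 2C_2e^(-4t)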